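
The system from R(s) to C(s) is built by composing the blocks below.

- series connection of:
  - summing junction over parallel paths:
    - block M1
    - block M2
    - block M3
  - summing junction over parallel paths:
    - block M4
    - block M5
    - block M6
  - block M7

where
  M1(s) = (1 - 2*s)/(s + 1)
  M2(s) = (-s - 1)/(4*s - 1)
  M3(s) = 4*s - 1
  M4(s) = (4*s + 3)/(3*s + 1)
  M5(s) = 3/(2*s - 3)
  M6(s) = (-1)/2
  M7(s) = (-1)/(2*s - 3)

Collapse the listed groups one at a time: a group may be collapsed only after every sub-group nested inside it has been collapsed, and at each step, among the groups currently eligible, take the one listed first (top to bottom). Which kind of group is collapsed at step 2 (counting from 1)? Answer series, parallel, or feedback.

1. parallel reduction of M1, M2, M3
2. reduce the parallel group M4, M5, M6
3. series reduction of (M1+M2+M3), (M4+M5+M6), M7
At step 2 the group reduced is parallel.

Hence the answer: parallel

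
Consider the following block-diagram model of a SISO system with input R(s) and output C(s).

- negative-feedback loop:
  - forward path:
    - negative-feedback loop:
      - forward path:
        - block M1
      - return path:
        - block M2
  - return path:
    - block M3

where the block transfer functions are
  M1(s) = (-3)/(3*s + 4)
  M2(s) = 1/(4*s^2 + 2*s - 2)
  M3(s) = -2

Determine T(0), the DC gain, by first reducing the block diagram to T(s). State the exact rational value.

(1) apply the feedback formula to M1, M2: (-12*s^2 - 6*s + 6)/(12*s^3 + 22*s^2 + 2*s - 11)
(2) apply the feedback formula to [M1/(1+M1*M2)], M3: (-12*s^2 - 6*s + 6)/(12*s^3 + 46*s^2 + 14*s - 23)
That last expression is T(s); at s = 0 only the constant terms survive, so T(0) = 6/(-23) = -6/23.

Answer: -6/23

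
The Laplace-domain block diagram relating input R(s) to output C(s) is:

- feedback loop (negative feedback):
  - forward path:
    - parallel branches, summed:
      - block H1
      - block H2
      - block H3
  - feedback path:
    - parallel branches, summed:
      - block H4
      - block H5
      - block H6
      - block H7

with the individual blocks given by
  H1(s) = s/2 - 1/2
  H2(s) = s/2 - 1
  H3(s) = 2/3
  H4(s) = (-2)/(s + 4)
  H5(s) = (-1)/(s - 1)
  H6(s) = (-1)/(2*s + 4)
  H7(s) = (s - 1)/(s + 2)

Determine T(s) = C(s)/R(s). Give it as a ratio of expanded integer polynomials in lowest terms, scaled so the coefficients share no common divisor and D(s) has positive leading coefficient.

First reduce the diagram to T(s).

Step 1. combine H1, H2, H3 in parallel, giving s - 5/6
Step 2. combine H4, H5, H6, H7 in parallel, giving (2*s^3 - 3*s^2 - 33*s + 4)/(2*s^3 + 10*s^2 + 4*s - 16)
Step 3. close the feedback loop around (H1+H2+H3), (H4+H5+H6+H7): this yields T(s), and no further normalization is needed

Answer: (12*s^4 + 50*s^3 - 26*s^2 - 116*s + 80)/(12*s^4 - 16*s^3 - 123*s^2 + 213*s - 116)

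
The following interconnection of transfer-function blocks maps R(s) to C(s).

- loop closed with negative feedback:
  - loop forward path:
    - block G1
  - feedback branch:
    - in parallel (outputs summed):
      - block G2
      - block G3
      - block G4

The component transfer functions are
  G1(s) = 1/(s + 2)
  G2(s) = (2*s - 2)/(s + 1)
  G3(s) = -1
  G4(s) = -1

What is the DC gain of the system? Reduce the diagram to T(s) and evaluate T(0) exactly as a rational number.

The answer is -1/2.

Reasoning:
Step 1. sum the parallel branches G2, G3, G4 gives (-4)/(s + 1)
Step 2. feedback reduction of G1, (G2+G3+G4) gives (s + 1)/(s^2 + 3*s - 2)
Step 2 gives the overall T(s). Then T(0) = 1/(-2) = -1/2.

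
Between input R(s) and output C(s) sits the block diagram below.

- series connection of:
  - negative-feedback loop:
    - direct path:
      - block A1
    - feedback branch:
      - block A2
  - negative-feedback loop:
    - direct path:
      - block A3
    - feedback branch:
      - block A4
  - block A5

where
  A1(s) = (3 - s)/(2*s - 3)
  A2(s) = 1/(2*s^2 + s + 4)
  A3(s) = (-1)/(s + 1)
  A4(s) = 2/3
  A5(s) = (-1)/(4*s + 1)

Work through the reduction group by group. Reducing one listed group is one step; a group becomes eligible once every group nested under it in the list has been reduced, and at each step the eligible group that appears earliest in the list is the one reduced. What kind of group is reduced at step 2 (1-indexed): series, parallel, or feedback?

Reducing step by step:

Step 1: feedback reduction of A1, A2
Step 2: apply the feedback formula to A3, A4
Step 3: reduce the series chain [A1/(1+A1*A2)], [A3/(1+A3*A4)], A5
Step 2: feedback.

Answer: feedback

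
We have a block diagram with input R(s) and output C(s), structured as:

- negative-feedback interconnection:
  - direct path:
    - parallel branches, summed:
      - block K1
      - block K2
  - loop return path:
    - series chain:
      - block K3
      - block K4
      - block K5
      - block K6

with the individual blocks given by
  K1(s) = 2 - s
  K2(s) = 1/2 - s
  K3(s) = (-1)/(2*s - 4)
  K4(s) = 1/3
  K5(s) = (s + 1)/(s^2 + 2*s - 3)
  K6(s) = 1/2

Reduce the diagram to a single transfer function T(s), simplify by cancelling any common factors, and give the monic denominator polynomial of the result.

Step 1: parallel reduction of K1, K2 gives 5/2 - 2*s
Step 2: reduce the series chain K3, K4, K5, K6 gives (-s - 1)/(12*s^3 - 84*s + 72)
Step 3: reduce the feedback loop with forward (K1+K2) and return (K3*K4*K5*K6) gives (-48*s^4 + 60*s^3 + 336*s^2 - 708*s + 360)/(24*s^3 + 4*s^2 - 169*s + 139)
No further cancellation is possible in the step-3 result, so that is T(s). Its denominator becomes monic after dividing by the leading coefficient 24.

Answer: s^3 + s^2/6 - 169*s/24 + 139/24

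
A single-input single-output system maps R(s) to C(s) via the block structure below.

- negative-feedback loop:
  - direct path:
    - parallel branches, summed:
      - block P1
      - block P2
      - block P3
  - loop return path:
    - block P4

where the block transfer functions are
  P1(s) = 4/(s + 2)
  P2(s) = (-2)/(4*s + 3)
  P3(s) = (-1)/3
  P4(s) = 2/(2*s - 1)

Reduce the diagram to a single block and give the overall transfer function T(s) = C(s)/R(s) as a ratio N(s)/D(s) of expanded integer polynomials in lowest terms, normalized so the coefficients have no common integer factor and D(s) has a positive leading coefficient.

First reduce the diagram to T(s).

Step 1. parallel reduction of P1, P2, P3: (-4*s^2 + 31*s + 18)/(12*s^2 + 33*s + 18)
Step 2. reduce the feedback loop with forward (P1+P2+P3) and return P4, which is the overall transfer function T(s) = C(s)/R(s) in lowest terms

Answer: (-8*s^3 + 66*s^2 + 5*s - 18)/(24*s^3 + 46*s^2 + 65*s + 18)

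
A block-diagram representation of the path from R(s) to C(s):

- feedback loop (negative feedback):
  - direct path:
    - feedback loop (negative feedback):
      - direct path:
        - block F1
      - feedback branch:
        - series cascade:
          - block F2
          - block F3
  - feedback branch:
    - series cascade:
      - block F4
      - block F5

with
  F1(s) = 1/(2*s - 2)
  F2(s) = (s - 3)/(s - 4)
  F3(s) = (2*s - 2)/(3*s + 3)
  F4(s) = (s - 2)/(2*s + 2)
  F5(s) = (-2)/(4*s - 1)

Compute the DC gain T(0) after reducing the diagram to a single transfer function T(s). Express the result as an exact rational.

The answer is -2/9.

Reasoning:
Step 1. series reduction of F2, F3 -> (2*s^2 - 8*s + 6)/(3*s^2 - 9*s - 12)
Step 2. feedback reduction of F1, (F2*F3) -> (3*s^2 - 9*s - 12)/(6*s^3 - 22*s^2 - 14*s + 30)
Step 3. combine F4, F5 in series -> (2 - s)/(4*s^2 + 3*s - 1)
Step 4. feedback reduction of [F1/(1+F1*(F2*F3))], (F4*F5) -> (12*s^3 - 39*s^2 - 39*s + 12)/(24*s^4 - 94*s^3 - 37*s^2 + 152*s - 54)
That last expression is T(s); at s = 0 only the constant terms survive, so T(0) = 12/(-54) = -2/9.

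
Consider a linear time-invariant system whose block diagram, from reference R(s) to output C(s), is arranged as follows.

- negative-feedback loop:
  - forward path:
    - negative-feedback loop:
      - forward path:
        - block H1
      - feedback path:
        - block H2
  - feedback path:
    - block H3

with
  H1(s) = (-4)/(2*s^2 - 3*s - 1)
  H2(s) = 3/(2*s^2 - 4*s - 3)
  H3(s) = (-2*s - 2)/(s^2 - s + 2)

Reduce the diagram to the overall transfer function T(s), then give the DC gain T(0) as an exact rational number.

1. reduce the feedback loop with forward H1 and return H2; result (-8*s^2 + 16*s + 12)/(4*s^4 - 14*s^3 + 4*s^2 + 13*s - 9)
2. feedback reduction of [H1/(1+H1*H2)], H3; result (-8*s^4 + 24*s^3 - 20*s^2 + 20*s + 24)/(4*s^6 - 18*s^5 + 26*s^4 - 3*s^3 - 30*s^2 - 21*s - 42)
That last expression is T(s); at s = 0 only the constant terms survive, so T(0) = 24/(-42) = -4/7.

Hence the answer: -4/7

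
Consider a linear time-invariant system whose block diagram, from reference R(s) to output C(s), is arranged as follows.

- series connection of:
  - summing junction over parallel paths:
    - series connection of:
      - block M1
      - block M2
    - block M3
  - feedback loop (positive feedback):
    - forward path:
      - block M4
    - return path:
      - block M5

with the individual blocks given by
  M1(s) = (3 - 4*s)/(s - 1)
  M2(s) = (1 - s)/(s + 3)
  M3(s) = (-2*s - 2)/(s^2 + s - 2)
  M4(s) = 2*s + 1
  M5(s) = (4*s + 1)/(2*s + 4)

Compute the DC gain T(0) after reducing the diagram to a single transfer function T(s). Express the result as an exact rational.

First reduce the diagram to T(s).

1. reduce the series chain M1, M2: (4*s - 3)/(s + 3)
2. add (M1*M2), M3 (parallel): (4*s^3 - s^2 - 19*s)/(s^3 + 4*s^2 + s - 6)
3. reduce the feedback loop with forward M4 and return M5: (-4*s^2 - 10*s - 4)/(8*s^2 + 4*s - 3)
4. multiply ((M1*M2)+M3), [M4/(1-M4*M5)] (series): (-16*s^4 - 4*s^3 + 78*s^2 + 38*s)/(8*s^4 + 20*s^3 - 19*s^2 - 18*s + 9)
The step-4 result is T(s). Setting s = 0: T(0) = 0/9 = 0.

Answer: 0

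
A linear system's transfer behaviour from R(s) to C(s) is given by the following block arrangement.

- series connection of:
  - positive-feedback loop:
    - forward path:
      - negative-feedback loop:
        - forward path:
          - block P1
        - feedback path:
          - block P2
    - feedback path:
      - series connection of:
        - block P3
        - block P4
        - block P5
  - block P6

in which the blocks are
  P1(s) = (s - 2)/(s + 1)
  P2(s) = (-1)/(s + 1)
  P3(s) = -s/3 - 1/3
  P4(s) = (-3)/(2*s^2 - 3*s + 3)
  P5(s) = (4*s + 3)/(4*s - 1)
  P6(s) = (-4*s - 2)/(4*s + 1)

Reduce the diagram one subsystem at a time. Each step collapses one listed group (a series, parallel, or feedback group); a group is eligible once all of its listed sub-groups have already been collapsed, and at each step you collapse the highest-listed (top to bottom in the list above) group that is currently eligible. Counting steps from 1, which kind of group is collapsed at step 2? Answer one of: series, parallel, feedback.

Answer: series

Working:
(1) apply the feedback formula to P1, P2
(2) multiply P3, P4, P5 (series)
(3) reduce the feedback loop with forward [P1/(1+P1*P2)] and return (P3*P4*P5)
(4) combine [[P1/(1+P1*P2)]/(1-[P1/(1+P1*P2)]*(P3*P4*P5))], P6 in series
At step 2 the group reduced is series.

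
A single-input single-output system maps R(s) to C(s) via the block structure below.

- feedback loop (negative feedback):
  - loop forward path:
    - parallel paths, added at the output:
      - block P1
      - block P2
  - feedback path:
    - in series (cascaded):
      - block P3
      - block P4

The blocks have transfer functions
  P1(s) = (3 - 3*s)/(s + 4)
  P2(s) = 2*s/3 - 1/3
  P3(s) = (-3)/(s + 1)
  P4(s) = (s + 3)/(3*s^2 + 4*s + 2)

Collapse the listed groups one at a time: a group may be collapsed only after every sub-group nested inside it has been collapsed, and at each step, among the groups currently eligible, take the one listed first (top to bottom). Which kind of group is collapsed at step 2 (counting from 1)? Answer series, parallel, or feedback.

Step 1. combine P1, P2 in parallel
Step 2. reduce the series chain P3, P4
Step 3. feedback reduction of (P1+P2), (P3*P4)
The group at step 2 is a series group.

Hence the answer: series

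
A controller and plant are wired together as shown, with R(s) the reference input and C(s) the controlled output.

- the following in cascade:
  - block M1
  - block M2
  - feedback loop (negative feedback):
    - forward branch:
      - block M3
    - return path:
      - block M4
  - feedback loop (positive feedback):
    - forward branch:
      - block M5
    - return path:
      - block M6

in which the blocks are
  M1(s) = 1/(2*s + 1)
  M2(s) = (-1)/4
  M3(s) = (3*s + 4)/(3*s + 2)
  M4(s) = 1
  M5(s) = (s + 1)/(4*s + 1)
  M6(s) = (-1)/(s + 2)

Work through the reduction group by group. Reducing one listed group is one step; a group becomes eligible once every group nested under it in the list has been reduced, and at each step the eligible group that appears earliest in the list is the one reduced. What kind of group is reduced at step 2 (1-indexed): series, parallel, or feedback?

Answer: feedback

Working:
[1] reduce the feedback loop with forward M3 and return M4
[2] close the feedback loop around M5, M6
[3] multiply M1, M2, [M3/(1+M3*M4)], [M5/(1-M5*M6)] (series)
At step 2 the group reduced is feedback.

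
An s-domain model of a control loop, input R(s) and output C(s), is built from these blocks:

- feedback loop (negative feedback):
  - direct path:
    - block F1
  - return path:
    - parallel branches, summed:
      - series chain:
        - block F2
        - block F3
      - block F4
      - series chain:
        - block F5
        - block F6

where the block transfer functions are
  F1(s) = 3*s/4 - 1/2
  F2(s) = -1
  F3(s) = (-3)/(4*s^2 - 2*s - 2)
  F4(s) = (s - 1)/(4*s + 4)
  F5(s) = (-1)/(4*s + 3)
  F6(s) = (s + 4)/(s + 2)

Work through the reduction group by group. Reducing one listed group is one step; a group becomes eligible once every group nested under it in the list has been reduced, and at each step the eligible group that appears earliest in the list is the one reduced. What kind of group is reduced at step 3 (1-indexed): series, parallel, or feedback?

Reducing step by step:

(1) reduce the series chain F2, F3
(2) reduce the series chain F5, F6
(3) parallel reduction of (F2*F3), F4, (F5*F6)
(4) feedback reduction of F1, ((F2*F3)+F4+(F5*F6))
Step 3: parallel.

Answer: parallel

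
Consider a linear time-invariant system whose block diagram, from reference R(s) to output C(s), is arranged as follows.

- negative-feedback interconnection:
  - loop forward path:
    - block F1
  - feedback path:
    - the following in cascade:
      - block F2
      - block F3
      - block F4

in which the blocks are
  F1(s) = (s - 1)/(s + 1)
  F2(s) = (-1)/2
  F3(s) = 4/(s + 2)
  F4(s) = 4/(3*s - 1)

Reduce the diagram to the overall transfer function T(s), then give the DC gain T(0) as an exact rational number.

(1) cascade F2, F3, F4: (-8)/(3*s^2 + 5*s - 2)
(2) reduce the feedback loop with forward F1 and return (F2*F3*F4): (3*s^3 + 2*s^2 - 7*s + 2)/(3*s^3 + 8*s^2 - 5*s + 6)
DC gain: substitute s = 0 into T(s) from step 2: T(0) = 2/6 = 1/3.

Hence the answer: 1/3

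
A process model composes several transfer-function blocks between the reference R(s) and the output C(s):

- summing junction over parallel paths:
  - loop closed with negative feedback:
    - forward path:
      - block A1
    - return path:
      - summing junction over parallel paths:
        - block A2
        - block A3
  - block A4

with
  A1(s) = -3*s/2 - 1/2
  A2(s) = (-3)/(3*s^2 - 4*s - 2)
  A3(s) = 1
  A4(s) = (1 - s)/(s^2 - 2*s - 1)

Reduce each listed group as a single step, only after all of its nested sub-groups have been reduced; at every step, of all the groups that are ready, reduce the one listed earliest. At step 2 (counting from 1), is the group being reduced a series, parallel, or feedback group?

Reducing step by step:

Step 1: sum the parallel branches A2, A3
Step 2: apply the feedback formula to A1, (A2+A3)
Step 3: parallel reduction of [A1/(1+A1*(A2+A3))], A4
The group at step 2 is a feedback group.

Answer: feedback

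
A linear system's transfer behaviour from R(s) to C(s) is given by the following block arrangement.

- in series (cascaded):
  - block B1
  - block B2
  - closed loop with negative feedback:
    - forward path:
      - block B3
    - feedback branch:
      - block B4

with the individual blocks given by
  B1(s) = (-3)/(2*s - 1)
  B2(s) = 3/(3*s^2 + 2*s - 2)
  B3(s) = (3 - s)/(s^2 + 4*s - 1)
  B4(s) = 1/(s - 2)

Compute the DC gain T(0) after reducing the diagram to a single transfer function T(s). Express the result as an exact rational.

The answer is 27/5.

Reasoning:
[1] feedback reduction of B3, B4, giving (-s^2 + 5*s - 6)/(s^3 + 2*s^2 - 10*s + 5)
[2] multiply B1, B2, [B3/(1+B3*B4)] (series), giving (9*s^2 - 45*s + 54)/(6*s^6 + 13*s^5 - 64*s^4 + 10*s^3 + 69*s^2 - 50*s + 10)
That last expression is T(s); at s = 0 only the constant terms survive, so T(0) = 54/10 = 27/5.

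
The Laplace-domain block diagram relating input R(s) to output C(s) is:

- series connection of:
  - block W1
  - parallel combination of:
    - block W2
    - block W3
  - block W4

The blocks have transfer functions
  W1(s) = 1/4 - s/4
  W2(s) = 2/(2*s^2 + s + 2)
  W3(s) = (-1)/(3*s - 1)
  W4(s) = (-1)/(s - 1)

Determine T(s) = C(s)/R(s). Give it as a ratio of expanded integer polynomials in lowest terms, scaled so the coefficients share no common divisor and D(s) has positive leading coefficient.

First reduce the diagram to T(s).

1. add W2, W3 (parallel); result (-2*s^2 + 5*s - 4)/(6*s^3 + s^2 + 5*s - 2)
2. reduce the series chain W1, (W2+W3), W4, which is the overall transfer function T(s) = C(s)/R(s) in lowest terms

Answer: (-2*s^2 + 5*s - 4)/(24*s^3 + 4*s^2 + 20*s - 8)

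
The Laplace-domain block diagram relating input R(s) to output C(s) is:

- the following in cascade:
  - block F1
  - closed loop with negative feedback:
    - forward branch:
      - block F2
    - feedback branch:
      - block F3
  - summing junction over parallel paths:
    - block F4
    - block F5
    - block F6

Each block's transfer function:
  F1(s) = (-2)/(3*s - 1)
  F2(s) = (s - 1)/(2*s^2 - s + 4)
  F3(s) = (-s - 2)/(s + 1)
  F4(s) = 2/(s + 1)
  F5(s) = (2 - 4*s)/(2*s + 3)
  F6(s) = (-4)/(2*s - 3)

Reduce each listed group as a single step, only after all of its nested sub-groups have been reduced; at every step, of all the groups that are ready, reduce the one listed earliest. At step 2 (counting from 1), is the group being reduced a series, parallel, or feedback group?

Step 1: collapse the loop (F2 forward, F3 return)
Step 2: reduce the parallel group F4, F5, F6
Step 3: reduce the series chain F1, [F2/(1+F2*F3)], (F4+F5+F6)
Step 2 collapses a parallel group.

Answer: parallel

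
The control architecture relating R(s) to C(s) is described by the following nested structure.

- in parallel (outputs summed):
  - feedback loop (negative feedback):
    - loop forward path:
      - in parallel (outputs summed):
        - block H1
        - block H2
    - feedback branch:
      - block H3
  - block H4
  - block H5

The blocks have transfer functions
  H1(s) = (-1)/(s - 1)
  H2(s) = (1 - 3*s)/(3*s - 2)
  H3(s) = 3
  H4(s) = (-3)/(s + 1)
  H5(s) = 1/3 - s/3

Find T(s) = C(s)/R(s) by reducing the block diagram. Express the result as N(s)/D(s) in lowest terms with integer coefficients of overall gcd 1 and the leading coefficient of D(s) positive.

[1] sum the parallel branches H1, H2; result (-3*s^2 + s + 1)/(3*s^2 - 5*s + 2)
[2] reduce the feedback loop with forward (H1+H2) and return H3; result (3*s^2 - s - 1)/(6*s^2 + 2*s - 5)
[3] parallel reduction of [(H1+H2)/(1+(H1+H2)*H3)], H4, H5, which is the overall transfer function T(s) = C(s)/R(s) in lowest terms

Therefore the answer is (-6*s^4 + 7*s^3 - 37*s^2 - 22*s + 37)/(18*s^3 + 24*s^2 - 9*s - 15).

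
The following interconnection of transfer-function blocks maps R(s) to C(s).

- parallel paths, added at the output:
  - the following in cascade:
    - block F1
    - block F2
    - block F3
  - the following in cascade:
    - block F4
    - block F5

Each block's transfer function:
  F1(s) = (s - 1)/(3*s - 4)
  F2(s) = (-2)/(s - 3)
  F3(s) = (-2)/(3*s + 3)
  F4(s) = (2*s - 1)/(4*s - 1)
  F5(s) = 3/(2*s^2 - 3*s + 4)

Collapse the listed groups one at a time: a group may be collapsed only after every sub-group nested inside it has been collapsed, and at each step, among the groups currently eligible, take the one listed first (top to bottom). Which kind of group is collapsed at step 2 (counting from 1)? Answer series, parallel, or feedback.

Reducing step by step:

Step 1 - series reduction of F1, F2, F3
Step 2 - multiply F4, F5 (series)
Step 3 - sum the parallel branches (F1*F2*F3), (F4*F5)
The group at step 2 is a series group.

Answer: series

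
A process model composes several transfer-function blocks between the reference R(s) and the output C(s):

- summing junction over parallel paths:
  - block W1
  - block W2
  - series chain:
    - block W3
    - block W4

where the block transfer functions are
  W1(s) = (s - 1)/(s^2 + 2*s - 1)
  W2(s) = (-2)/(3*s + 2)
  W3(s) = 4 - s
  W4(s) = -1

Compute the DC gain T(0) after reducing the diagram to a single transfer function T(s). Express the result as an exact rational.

Step 1 - reduce the series chain W3, W4 = s - 4
Step 2 - reduce the parallel group W1, W2, (W3*W4) = (3*s^4 - 4*s^3 - 30*s^2 - 11*s + 8)/(3*s^3 + 8*s^2 + s - 2)
Step 2 gives the overall T(s). Then T(0) = 8/(-2) = -4.

Hence the answer: -4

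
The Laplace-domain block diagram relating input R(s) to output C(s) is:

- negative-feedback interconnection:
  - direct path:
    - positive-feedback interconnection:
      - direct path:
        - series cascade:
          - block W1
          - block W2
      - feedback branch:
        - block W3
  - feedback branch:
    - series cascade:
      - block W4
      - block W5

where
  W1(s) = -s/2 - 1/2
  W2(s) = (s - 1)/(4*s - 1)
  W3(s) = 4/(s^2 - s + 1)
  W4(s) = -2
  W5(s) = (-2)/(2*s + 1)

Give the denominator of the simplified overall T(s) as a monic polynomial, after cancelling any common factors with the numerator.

Reducing step by step:

Step 1 - series reduction of W1, W2; result (1 - s^2)/(8*s - 2)
Step 2 - collapse the loop ((W1*W2) forward, W3 return); result (-s^4 + s^3 - s + 1)/(8*s^3 - 6*s^2 + 10*s - 6)
Step 3 - multiply W4, W5 (series); result 4/(2*s + 1)
Step 4 - collapse the loop ([(W1*W2)/(1-(W1*W2)*W3)] forward, (W4*W5) return); result (-2*s^5 + s^4 + s^3 - 2*s^2 + s + 1)/(12*s^4 + 14*s^2 - 6*s - 2)
T(s) is the step-4 result (common factors already cancelled). Leading coefficient of the denominator: 12. Divide through by 12 for the monic polynomial.

Answer: s^4 + 7*s^2/6 - s/2 - 1/6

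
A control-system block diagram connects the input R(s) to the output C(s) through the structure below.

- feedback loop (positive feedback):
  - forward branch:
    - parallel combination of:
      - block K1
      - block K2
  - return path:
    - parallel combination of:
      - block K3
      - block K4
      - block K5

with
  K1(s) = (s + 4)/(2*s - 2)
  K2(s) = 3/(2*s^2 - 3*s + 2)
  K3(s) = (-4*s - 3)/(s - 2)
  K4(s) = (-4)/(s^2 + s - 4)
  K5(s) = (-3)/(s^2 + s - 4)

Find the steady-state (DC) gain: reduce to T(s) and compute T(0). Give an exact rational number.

First reduce the diagram to T(s).

Step 1. sum the parallel branches K1, K2 gives (2*s^3 + 5*s^2 - 4*s + 2)/(4*s^3 - 10*s^2 + 10*s - 4)
Step 2. parallel reduction of K3, K4, K5 gives (-4*s^3 - 7*s^2 + 6*s + 26)/(s^3 - s^2 - 6*s + 8)
Step 3. reduce the feedback loop with forward (K1+K2) and return (K3+K4+K5) gives (2*s^6 + 3*s^5 - 21*s^4 - 8*s^3 + 62*s^2 - 44*s + 16)/(12*s^6 + 20*s^5 + 3*s^4 - 24*s^3 - 228*s^2 + 196*s - 84)
Step 3 gives the overall T(s). Then T(0) = 16/(-84) = -4/21.

Answer: -4/21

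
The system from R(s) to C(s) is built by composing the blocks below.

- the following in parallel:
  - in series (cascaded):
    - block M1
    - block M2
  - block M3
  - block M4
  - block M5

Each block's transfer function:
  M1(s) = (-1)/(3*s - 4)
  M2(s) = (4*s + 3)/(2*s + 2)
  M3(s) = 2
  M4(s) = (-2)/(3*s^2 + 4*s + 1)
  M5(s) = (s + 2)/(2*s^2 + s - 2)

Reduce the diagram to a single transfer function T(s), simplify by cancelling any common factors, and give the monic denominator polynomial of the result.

Answer: s^5 + s^4/2 - 22*s^3/9 - 7*s^2/6 + 11*s/9 + 4/9

Working:
1. series reduction of M1, M2 gives (-4*s - 3)/(6*s^2 - 2*s - 8)
2. parallel reduction of (M1*M2), M3, M4, M5 gives (72*s^5 + 30*s^4 - 202*s^3 - 85*s^2 + 91*s - 10)/(36*s^5 + 18*s^4 - 88*s^3 - 42*s^2 + 44*s + 16)
Step 2 gives the fully reduced T(s), with no common factor left to cancel. The denominator's leading coefficient is 36, so divide each of its coefficients by 36 to get the monic form.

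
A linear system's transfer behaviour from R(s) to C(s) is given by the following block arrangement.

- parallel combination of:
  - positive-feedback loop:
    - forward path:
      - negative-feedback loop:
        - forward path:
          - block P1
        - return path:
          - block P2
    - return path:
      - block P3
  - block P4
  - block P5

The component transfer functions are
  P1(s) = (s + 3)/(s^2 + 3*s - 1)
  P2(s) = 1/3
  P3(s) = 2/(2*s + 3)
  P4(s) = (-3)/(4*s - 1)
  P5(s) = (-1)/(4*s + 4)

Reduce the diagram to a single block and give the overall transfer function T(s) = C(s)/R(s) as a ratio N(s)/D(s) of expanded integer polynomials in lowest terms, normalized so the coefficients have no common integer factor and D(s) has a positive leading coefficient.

The answer is (-26*s^3 + 29*s^2 + 240*s + 90)/(96*s^5 + 536*s^4 + 708*s^3 - 116*s^2 - 312*s + 72).

Reasoning:
(1) close the feedback loop around P1, P2 = (3*s + 9)/(3*s^2 + 10*s)
(2) reduce the feedback loop with forward [P1/(1+P1*P2)] and return P3 = (6*s^2 + 27*s + 27)/(6*s^3 + 29*s^2 + 24*s - 18)
(3) parallel reduction of [[P1/(1+P1*P2)]/(1-[P1/(1+P1*P2)]*P3)], P4, P5, giving the overall T(s)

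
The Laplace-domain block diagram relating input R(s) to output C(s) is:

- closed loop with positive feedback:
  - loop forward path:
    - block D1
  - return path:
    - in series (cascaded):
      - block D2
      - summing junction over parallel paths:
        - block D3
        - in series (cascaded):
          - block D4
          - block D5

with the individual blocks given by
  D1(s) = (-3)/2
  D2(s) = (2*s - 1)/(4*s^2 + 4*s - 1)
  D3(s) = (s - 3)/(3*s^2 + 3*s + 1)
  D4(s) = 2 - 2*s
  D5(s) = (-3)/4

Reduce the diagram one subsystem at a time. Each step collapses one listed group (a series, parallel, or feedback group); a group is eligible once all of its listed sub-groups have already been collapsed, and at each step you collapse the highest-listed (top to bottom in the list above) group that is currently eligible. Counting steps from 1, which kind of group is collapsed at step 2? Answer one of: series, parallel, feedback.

Answer: parallel

Working:
Step 1. series reduction of D4, D5
Step 2. add D3, (D4*D5) (parallel)
Step 3. combine D2, (D3+(D4*D5)) in series
Step 4. apply the feedback formula to D1, (D2*(D3+(D4*D5)))
Step 2: parallel.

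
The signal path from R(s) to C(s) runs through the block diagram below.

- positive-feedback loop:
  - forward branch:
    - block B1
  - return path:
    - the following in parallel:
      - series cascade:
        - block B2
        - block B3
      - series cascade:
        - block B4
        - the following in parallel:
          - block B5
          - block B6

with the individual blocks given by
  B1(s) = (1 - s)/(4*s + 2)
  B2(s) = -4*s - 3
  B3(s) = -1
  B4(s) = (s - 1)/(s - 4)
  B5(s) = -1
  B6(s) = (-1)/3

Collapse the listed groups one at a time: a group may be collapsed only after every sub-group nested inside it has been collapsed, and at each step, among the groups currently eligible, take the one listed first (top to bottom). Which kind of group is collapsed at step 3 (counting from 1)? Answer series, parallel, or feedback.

(1) cascade B2, B3
(2) combine B5, B6 in parallel
(3) cascade B4, (B5+B6)
(4) parallel reduction of (B2*B3), (B4*(B5+B6))
(5) close the feedback loop around B1, ((B2*B3)+(B4*(B5+B6)))
Step 3: series.

Final answer: series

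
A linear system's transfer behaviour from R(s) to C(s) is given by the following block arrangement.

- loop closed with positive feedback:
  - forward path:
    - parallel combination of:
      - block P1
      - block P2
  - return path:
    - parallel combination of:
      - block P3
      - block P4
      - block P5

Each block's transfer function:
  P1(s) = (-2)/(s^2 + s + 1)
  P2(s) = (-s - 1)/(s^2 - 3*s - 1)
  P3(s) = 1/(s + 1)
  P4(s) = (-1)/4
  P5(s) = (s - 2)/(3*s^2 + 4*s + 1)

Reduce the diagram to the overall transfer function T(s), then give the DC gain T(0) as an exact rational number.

Reducing step by step:

Step 1: add P1, P2 (parallel), giving (-s^3 - 4*s^2 + 4*s + 1)/(s^4 - 2*s^3 - 3*s^2 - 4*s - 1)
Step 2: sum the parallel branches P3, P4, P5, giving (-3*s^2 + 12*s - 5)/(12*s^2 + 16*s + 4)
Step 3: apply the feedback formula to (P1+P2), (P3+P4+P5), giving (-12*s^5 - 64*s^4 - 20*s^3 + 60*s^2 + 32*s + 4)/(12*s^6 - 11*s^5 - 64*s^4 - 49*s^3 - 153*s^2 - 24*s + 1)
DC gain: substitute s = 0 into T(s) from step 3: T(0) = 4/1 = 4.

Answer: 4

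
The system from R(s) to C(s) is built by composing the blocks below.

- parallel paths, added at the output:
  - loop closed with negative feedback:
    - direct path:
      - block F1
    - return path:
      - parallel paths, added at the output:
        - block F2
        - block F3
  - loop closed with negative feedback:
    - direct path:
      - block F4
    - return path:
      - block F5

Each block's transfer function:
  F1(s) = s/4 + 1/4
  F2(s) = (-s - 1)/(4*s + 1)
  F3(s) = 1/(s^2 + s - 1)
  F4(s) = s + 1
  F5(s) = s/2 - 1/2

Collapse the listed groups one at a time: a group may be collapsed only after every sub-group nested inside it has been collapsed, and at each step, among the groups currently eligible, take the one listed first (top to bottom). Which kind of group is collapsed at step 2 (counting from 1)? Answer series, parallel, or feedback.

(1) combine F2, F3 in parallel
(2) feedback reduction of F1, (F2+F3)
(3) close the feedback loop around F4, F5
(4) parallel reduction of [F1/(1+F1*(F2+F3))], [F4/(1+F4*F5)]
Step 2 collapses a feedback group.

Final answer: feedback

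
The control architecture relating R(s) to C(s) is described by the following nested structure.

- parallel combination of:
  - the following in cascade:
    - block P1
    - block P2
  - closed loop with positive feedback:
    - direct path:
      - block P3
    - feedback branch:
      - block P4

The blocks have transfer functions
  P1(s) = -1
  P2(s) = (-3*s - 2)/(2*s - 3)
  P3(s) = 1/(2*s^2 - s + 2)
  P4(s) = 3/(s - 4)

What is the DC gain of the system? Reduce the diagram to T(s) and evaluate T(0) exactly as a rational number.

First reduce the diagram to T(s).

(1) cascade P1, P2, giving (3*s + 2)/(2*s - 3)
(2) feedback reduction of P3, P4, giving (s - 4)/(2*s^3 - 9*s^2 + 6*s - 11)
(3) sum the parallel branches (P1*P2), [P3/(1-P3*P4)], giving (6*s^4 - 23*s^3 + 2*s^2 - 32*s - 10)/(4*s^4 - 24*s^3 + 39*s^2 - 40*s + 33)
That last expression is T(s); at s = 0 only the constant terms survive, so T(0) = -10/33.

Answer: -10/33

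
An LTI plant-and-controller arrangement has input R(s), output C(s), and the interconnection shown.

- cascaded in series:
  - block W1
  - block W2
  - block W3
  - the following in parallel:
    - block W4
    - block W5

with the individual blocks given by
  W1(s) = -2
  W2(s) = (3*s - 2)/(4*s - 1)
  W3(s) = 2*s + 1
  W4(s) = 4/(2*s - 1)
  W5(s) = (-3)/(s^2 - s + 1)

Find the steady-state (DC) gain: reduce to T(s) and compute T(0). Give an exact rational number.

Answer: 28

Working:
Step 1: add W4, W5 (parallel), giving (4*s^2 - 10*s + 7)/(2*s^3 - 3*s^2 + 3*s - 1)
Step 2: series reduction of W1, W2, W3, (W4+W5), giving (-48*s^4 + 128*s^3 - 88*s^2 - 26*s + 28)/(8*s^4 - 14*s^3 + 15*s^2 - 7*s + 1)
The step-2 result is T(s). Setting s = 0: T(0) = 28/1 = 28.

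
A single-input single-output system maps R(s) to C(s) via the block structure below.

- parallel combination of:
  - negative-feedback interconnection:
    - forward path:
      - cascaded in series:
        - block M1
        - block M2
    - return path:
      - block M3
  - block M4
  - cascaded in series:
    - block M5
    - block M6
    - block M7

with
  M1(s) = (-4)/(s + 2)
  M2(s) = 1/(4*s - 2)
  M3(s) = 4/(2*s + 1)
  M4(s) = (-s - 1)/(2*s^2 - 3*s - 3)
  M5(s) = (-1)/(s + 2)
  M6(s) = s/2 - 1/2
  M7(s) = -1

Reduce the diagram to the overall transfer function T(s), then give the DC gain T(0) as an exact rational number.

[1] combine M1, M2 in series; result (-2)/(2*s^2 + 3*s - 2)
[2] close the feedback loop around (M1*M2), M3; result (-4*s - 2)/(4*s^3 + 8*s^2 - s - 10)
[3] cascade M5, M6, M7; result (s - 1)/(2*s + 4)
[4] reduce the parallel group [(M1*M2)/(1+(M1*M2)*M3)], M4, (M5*M6*M7); result (8*s^6 - 12*s^5 - 98*s^4 - 81*s^3 + 136*s^2 + 145*s + 34)/(16*s^6 + 40*s^5 - 60*s^4 - 234*s^3 - 98*s^2 + 192*s + 120)
Step 4 gives the overall T(s). Then T(0) = 34/120 = 17/60.

Answer: 17/60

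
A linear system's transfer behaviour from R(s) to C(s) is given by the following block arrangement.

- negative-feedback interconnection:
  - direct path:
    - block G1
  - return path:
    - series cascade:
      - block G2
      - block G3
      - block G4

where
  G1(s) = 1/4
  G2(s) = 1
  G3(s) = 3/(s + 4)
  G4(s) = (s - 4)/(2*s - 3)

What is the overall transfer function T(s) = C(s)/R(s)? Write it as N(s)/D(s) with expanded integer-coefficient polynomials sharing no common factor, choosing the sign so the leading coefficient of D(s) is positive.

Reducing step by step:

Step 1: multiply G2, G3, G4 (series) gives (3*s - 12)/(2*s^2 + 5*s - 12)
Step 2: close the feedback loop around G1, (G2*G3*G4) - this is the overall T(s), already in the required normalized form

Answer: (2*s^2 + 5*s - 12)/(8*s^2 + 23*s - 60)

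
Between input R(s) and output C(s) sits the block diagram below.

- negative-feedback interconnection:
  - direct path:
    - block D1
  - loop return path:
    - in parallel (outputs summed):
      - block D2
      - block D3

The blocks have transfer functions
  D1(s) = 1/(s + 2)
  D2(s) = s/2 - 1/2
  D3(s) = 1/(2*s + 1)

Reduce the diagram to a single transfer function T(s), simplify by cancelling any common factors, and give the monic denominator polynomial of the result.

First reduce the diagram to T(s).

(1) parallel reduction of D2, D3 -> (2*s^2 - s + 1)/(4*s + 2)
(2) apply the feedback formula to D1, (D2+D3) -> (4*s + 2)/(6*s^2 + 9*s + 5)
That last expression is T(s), already simplified. Scaling its denominator by 1/6 (the reciprocal of the leading coefficient) yields the monic denominator.

Answer: s^2 + 3*s/2 + 5/6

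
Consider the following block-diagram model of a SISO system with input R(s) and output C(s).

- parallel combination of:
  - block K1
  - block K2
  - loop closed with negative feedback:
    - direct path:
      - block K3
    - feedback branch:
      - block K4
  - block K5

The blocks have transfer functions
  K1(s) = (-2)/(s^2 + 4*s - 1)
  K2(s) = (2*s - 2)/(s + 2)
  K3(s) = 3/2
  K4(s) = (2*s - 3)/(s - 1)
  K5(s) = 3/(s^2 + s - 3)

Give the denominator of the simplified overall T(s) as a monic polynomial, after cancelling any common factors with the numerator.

Step 1 - apply the feedback formula to K3, K4, giving (3*s - 3)/(8*s - 11)
Step 2 - sum the parallel branches K1, K2, [K3/(1+K3*K4)], K5, giving (19*s^6 + 60*s^5 - 151*s^4 - 82*s^3 + 564*s^2 - 518*s - 18)/(8*s^6 + 45*s^5 + 3*s^4 - 214*s^3 - 41*s^2 + 301*s - 66)
T(s) is the step-2 result (common factors already cancelled). Leading coefficient of the denominator: 8. Divide through by 8 for the monic polynomial.

Therefore the answer is s^6 + 45*s^5/8 + 3*s^4/8 - 107*s^3/4 - 41*s^2/8 + 301*s/8 - 33/4.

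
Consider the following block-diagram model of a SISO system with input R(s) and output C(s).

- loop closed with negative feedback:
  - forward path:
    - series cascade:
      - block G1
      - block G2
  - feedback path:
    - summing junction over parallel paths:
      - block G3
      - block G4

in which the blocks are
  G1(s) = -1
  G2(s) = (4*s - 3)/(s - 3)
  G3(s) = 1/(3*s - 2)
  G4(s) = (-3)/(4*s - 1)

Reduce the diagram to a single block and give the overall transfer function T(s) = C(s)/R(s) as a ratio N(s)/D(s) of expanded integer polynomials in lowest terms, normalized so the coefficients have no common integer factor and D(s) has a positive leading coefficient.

Answer: (-48*s^3 + 80*s^2 - 41*s + 6)/(12*s^3 - 27*s^2 + 9)

Working:
[1] combine G1, G2 in series gives (3 - 4*s)/(s - 3)
[2] add G3, G4 (parallel) gives (5 - 5*s)/(12*s^2 - 11*s + 2)
[3] feedback reduction of (G1*G2), (G3+G4): this yields T(s), and no further normalization is needed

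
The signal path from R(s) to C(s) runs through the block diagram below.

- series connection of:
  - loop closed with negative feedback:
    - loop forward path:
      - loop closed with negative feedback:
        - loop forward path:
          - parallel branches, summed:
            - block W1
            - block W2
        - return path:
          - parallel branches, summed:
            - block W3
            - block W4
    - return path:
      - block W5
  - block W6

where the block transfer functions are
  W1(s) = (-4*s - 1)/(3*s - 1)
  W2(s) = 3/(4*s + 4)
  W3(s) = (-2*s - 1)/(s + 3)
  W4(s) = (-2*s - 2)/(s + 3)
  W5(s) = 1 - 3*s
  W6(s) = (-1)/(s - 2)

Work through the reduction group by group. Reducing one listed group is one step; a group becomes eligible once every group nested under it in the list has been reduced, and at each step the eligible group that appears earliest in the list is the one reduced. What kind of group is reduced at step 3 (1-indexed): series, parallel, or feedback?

Step 1: combine W1, W2 in parallel
Step 2: reduce the parallel group W3, W4
Step 3: close the feedback loop around (W1+W2), (W3+W4)
Step 4: apply the feedback formula to [(W1+W2)/(1+(W1+W2)*(W3+W4))], W5
Step 5: cascade [[(W1+W2)/(1+(W1+W2)*(W3+W4))]/(1+[(W1+W2)/(1+(W1+W2)*(W3+W4))]*W5)], W6
Step 3 collapses a feedback group.

Answer: feedback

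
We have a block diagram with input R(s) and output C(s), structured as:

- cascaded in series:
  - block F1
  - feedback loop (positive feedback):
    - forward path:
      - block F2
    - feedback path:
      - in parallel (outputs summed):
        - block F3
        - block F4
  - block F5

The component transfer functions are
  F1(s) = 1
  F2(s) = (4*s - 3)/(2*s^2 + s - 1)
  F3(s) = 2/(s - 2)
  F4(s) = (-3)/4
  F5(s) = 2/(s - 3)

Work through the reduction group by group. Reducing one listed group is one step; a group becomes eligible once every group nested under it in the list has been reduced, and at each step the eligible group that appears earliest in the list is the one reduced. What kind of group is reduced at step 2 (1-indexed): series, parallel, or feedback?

1. add F3, F4 (parallel)
2. close the feedback loop around F2, (F3+F4)
3. combine F1, [F2/(1-F2*(F3+F4))], F5 in series
So the answer for step 2 is feedback.

Answer: feedback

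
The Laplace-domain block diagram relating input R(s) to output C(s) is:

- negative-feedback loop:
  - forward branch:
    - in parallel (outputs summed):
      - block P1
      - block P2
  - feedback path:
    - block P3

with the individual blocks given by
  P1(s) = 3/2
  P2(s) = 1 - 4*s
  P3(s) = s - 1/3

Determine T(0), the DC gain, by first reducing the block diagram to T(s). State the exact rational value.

Reducing step by step:

(1) combine P1, P2 in parallel; result 5/2 - 4*s
(2) feedback reduction of (P1+P2), P3; result (24*s - 15)/(24*s^2 - 23*s - 1)
That last expression is T(s); at s = 0 only the constant terms survive, so T(0) = -15/(-1) = 15.

Answer: 15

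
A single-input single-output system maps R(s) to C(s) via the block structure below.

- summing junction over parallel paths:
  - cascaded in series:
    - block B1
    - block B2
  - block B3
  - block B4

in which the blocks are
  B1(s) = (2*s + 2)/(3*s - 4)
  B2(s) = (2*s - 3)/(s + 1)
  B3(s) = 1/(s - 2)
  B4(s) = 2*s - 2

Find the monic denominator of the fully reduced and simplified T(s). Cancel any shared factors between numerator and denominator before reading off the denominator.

Step 1. combine B1, B2 in series; result (4*s - 6)/(3*s - 4)
Step 2. combine (B1*B2), B3, B4 in parallel; result (6*s^3 - 22*s^2 + 25*s - 8)/(3*s^2 - 10*s + 8)
T(s) is the step-2 result (common factors already cancelled). Leading coefficient of the denominator: 3. Divide through by 3 for the monic polynomial.

Therefore the answer is s^2 - 10*s/3 + 8/3.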